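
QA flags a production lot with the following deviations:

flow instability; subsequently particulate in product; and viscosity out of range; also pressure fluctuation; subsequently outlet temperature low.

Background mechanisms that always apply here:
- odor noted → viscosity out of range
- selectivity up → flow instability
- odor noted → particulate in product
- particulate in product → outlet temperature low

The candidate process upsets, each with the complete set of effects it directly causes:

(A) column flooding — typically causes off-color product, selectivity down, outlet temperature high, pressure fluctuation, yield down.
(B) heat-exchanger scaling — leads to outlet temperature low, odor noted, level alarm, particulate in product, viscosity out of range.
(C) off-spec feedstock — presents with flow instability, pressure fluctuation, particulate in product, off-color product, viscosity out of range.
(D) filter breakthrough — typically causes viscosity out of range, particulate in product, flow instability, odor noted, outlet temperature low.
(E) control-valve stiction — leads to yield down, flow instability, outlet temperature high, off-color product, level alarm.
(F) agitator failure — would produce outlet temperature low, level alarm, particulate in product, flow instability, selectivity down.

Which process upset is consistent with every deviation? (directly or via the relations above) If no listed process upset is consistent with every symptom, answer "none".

C

Testing each hypothesis:
(A) column flooding — fails on flow instability, particulate in product, viscosity out of range, outlet temperature low (predicts outlet temperature high, not outlet temperature low)
(B) heat-exchanger scaling — flow instability ✗; particulate in product ✓; viscosity out of range ✓; pressure fluctuation ✗; outlet temperature low ✓
(C) off-spec feedstock — accounts for every observation (outlet temperature low by particulate in product → outlet temperature low)
(D) filter breakthrough — does not account for pressure fluctuation
(E) control-valve stiction — fails on particulate in product, viscosity out of range, pressure fluctuation, outlet temperature low (predicts outlet temperature high, not outlet temperature low)
(F) agitator failure — does not account for viscosity out of range, pressure fluctuation
(C) is the only candidate with no mismatches.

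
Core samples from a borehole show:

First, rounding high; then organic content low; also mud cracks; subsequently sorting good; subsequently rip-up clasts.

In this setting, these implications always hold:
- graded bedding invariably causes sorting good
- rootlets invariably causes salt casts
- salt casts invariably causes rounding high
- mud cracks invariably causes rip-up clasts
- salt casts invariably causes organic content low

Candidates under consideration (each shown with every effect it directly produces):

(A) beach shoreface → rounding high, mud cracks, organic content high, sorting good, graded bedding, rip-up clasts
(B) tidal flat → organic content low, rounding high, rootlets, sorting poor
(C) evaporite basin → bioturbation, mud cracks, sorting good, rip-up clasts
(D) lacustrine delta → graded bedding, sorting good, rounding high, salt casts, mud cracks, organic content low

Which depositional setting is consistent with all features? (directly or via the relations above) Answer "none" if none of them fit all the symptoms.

D

Checking each candidate against the observations:
(A) beach shoreface — rounding high match; organic content low miss; mud cracks match; sorting good match; rip-up clasts match
(B) tidal flat — fails on mud cracks, sorting good, rip-up clasts (predicts sorting poor, not sorting good)
(C) evaporite basin — rounding high miss; organic content low miss; mud cracks match; sorting good match; rip-up clasts match
(D) lacustrine delta — accounts for every observation (rip-up clasts via mud cracks → rip-up clasts)
Only (D) is consistent with every observation.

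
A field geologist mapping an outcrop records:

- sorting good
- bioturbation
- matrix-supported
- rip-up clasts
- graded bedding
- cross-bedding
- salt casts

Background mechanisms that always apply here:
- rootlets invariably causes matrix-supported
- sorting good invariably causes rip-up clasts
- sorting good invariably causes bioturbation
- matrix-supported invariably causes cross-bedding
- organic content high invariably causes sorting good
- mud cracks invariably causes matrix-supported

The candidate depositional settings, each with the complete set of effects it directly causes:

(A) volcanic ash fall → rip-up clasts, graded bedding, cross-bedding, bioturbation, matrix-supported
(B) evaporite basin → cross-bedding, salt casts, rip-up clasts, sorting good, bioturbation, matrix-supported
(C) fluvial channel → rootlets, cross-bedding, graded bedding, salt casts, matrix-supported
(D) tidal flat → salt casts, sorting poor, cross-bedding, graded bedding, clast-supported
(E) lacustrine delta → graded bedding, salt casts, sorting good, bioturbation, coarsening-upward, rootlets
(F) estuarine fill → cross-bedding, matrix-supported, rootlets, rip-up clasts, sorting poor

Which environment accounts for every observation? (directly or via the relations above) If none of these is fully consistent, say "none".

E

For each candidate, compare predicted effects to what was observed:
(A) volcanic ash fall — sorting good miss; bioturbation match; matrix-supported match; rip-up clasts match; graded bedding match; cross-bedding match; salt casts miss
(B) evaporite basin — sorting good match; bioturbation match; matrix-supported match; rip-up clasts match; graded bedding miss; cross-bedding match; salt casts match
(C) fluvial channel — sorting good miss; bioturbation miss; matrix-supported match; rip-up clasts miss; graded bedding match; cross-bedding match; salt casts match
(D) tidal flat — sorting good miss; bioturbation miss; matrix-supported miss; rip-up clasts miss; graded bedding match; cross-bedding match; salt casts match
(E) lacustrine delta — accounts for every observation (matrix-supported via rootlets → matrix-supported)
(F) estuarine fill — sorting good miss; bioturbation miss; matrix-supported match; rip-up clasts match; graded bedding miss; cross-bedding match; salt casts miss
(E) alone accounts for all the evidence.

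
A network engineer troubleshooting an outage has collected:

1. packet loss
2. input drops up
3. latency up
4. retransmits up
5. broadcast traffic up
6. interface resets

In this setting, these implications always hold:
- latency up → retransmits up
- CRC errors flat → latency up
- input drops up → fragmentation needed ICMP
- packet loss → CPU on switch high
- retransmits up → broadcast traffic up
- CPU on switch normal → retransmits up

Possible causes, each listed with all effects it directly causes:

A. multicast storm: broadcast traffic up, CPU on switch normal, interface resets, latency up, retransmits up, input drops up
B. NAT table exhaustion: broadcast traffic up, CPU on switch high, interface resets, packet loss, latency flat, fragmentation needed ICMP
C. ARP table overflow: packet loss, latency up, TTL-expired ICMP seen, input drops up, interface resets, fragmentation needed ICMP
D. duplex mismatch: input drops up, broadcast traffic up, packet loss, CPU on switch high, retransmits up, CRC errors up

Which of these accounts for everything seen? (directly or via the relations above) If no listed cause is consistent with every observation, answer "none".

C

Checking each candidate against the observations:
(A) multicast storm — packet loss ✗; input drops up ✓; latency up ✓; retransmits up ✓; broadcast traffic up ✓; interface resets ✓
(B) NAT table exhaustion — packet loss ✓; input drops up ✗; latency up ✗; retransmits up ✗; broadcast traffic up ✓; interface resets ✓
(C) ARP table overflow — packet loss ✓; input drops up ✓; latency up ✓; retransmits up ✓ (via latency up → retransmits up); broadcast traffic up ✓ (via latency up → retransmits up → broadcast traffic up); interface resets ✓
(D) duplex mismatch — packet loss ✓; input drops up ✓; latency up ✗; retransmits up ✓; broadcast traffic up ✓; interface resets ✗
Only (C) is consistent with every observation.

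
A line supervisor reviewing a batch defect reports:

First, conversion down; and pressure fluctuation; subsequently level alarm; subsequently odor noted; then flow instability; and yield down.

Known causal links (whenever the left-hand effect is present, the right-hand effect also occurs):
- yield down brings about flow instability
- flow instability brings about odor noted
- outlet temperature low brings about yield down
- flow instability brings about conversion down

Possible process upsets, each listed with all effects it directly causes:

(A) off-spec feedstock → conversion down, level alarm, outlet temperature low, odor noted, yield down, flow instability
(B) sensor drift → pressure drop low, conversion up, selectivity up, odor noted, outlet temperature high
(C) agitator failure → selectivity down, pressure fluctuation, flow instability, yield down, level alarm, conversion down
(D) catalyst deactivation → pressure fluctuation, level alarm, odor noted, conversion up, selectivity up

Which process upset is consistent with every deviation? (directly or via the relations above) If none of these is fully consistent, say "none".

Per-candidate check:
(A) off-spec feedstock — conversion down +; pressure fluctuation -; level alarm +; odor noted +; flow instability +; yield down +
(B) sensor drift — fails on conversion down, pressure fluctuation, level alarm, flow instability, yield down (predicts conversion up, not conversion down)
(C) agitator failure — conversion down +; pressure fluctuation +; level alarm +; odor noted + (through flow instability → odor noted); flow instability +; yield down +
(D) catalyst deactivation — conversion down -; pressure fluctuation +; level alarm +; odor noted +; flow instability -; yield down -
Only (C) is consistent with every observation.

C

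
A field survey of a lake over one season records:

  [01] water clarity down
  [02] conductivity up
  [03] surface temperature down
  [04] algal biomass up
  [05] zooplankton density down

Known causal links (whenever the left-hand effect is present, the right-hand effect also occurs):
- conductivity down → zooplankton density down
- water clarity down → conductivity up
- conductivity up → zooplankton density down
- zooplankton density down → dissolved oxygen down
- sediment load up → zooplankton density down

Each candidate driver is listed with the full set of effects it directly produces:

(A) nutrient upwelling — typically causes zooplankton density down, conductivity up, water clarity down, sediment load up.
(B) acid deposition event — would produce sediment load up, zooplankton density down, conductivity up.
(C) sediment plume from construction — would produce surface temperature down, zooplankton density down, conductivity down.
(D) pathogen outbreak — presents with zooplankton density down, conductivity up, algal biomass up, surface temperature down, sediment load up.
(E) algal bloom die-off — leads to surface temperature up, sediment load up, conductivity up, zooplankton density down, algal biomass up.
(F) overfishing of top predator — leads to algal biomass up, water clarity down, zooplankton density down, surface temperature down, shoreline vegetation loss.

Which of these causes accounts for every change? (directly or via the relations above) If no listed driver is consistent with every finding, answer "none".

Testing each hypothesis:
(A) nutrient upwelling — water clarity down ✓; conductivity up ✓; surface temperature down ✗; algal biomass up ✗; zooplankton density down ✓
(B) acid deposition event — does not account for water clarity down, surface temperature down, algal biomass up
(C) sediment plume from construction — fails on water clarity down, conductivity up, algal biomass up (predicts conductivity down, not conductivity up)
(D) pathogen outbreak — does not account for water clarity down
(E) algal bloom die-off — water clarity down ✗; conductivity up ✓; surface temperature down ✗; algal biomass up ✓; zooplankton density down ✓
(F) overfishing of top predator — accounts for every observation (conductivity up through water clarity down → conductivity up)
(F) alone accounts for all the evidence.

F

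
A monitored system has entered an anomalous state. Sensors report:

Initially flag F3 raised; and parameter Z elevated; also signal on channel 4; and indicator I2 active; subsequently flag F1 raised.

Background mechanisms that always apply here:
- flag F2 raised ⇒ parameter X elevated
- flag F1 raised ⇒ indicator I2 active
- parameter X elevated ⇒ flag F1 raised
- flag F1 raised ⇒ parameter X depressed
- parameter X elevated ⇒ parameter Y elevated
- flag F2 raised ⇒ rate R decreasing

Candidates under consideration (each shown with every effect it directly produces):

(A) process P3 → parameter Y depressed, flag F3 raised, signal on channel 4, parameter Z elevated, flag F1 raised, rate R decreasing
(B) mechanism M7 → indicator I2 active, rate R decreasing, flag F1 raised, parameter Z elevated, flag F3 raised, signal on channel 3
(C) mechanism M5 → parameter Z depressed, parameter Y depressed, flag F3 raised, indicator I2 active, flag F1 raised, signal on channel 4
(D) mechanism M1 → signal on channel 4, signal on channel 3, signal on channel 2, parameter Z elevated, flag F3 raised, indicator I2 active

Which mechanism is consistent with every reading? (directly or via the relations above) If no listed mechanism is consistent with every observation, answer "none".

For each candidate, compare predicted effects to what was observed:
(A) process P3 — accounts for every observation (indicator I2 active via flag F1 raised → indicator I2 active)
(B) mechanism M7 — does not account for signal on channel 4
(C) mechanism M5 — flag F3 raised ✓; parameter Z elevated ✗; signal on channel 4 ✓; indicator I2 active ✓; flag F1 raised ✓
(D) mechanism M1 — flag F3 raised ✓; parameter Z elevated ✓; signal on channel 4 ✓; indicator I2 active ✓; flag F1 raised ✗
Only (A) is consistent with every observation.

A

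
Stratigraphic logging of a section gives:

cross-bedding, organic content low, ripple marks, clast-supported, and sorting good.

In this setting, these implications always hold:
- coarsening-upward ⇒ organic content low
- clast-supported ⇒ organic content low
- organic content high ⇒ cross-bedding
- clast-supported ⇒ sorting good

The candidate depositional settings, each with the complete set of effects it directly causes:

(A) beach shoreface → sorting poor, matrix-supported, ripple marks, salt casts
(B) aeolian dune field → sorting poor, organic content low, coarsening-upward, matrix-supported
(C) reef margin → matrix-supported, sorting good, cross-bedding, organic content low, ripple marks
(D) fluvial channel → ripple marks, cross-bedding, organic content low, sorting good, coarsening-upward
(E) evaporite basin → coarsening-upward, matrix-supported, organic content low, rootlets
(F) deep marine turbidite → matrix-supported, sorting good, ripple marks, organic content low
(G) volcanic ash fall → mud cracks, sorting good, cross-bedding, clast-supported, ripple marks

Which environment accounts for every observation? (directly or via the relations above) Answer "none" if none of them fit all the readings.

For each candidate, compare predicted effects to what was observed:
(A) beach shoreface — fails on cross-bedding, organic content low, clast-supported, sorting good (predicts matrix-supported, not clast-supported; predicts sorting poor, not sorting good)
(B) aeolian dune field — cross-bedding NO; organic content low yes; ripple marks NO; clast-supported NO; sorting good NO
(C) reef margin — cross-bedding yes; organic content low yes; ripple marks yes; clast-supported NO; sorting good yes
(D) fluvial channel — does not account for clast-supported
(E) evaporite basin — cross-bedding NO; organic content low yes; ripple marks NO; clast-supported NO; sorting good NO
(F) deep marine turbidite — fails on cross-bedding, clast-supported (predicts matrix-supported, not clast-supported)
(G) volcanic ash fall — cross-bedding yes; organic content low yes (via clast-supported → organic content low); ripple marks yes; clast-supported yes; sorting good yes
(G) alone accounts for all the evidence.

G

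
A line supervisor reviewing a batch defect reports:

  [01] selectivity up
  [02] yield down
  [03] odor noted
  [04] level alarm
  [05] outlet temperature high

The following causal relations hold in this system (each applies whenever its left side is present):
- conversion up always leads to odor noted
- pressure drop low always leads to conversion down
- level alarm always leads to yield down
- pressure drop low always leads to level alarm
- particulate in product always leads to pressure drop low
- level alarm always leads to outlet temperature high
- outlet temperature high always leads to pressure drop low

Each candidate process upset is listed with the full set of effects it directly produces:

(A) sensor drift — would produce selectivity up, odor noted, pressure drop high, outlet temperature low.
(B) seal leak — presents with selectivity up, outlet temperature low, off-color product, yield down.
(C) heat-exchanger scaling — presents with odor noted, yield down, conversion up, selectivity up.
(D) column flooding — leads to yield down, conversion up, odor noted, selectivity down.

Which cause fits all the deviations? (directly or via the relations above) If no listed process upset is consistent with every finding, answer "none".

none

Per-candidate check:
(A) sensor drift — fails on yield down, level alarm, outlet temperature high (predicts outlet temperature low, not outlet temperature high)
(B) seal leak — fails on odor noted, level alarm, outlet temperature high (predicts outlet temperature low, not outlet temperature high)
(C) heat-exchanger scaling — selectivity up match; yield down match; odor noted match; level alarm miss; outlet temperature high miss
(D) column flooding — selectivity up miss; yield down match; odor noted match; level alarm miss; outlet temperature high miss
Every candidate fails on at least one observation.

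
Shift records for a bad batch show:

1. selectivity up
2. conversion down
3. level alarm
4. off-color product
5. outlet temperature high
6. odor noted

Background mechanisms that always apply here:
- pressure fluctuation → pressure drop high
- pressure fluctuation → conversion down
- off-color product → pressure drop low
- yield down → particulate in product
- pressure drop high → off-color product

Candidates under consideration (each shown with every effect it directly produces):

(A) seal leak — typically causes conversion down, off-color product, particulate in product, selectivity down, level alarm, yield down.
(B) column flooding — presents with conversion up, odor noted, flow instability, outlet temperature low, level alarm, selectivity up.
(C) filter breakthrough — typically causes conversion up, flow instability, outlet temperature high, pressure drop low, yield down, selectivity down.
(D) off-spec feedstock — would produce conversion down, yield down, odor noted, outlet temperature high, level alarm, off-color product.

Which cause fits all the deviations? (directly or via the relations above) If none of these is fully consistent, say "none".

Checking each candidate against the observations:
(A) seal leak — selectivity up ✗; conversion down ✓; level alarm ✓; off-color product ✓; outlet temperature high ✗; odor noted ✗
(B) column flooding — selectivity up ✓; conversion down ✗; level alarm ✓; off-color product ✗; outlet temperature high ✗; odor noted ✓
(C) filter breakthrough — fails on selectivity up, conversion down, level alarm, off-color product, odor noted (predicts selectivity down, not selectivity up; predicts conversion up, not conversion down)
(D) off-spec feedstock — does not account for selectivity up
Every candidate fails on at least one observation.

none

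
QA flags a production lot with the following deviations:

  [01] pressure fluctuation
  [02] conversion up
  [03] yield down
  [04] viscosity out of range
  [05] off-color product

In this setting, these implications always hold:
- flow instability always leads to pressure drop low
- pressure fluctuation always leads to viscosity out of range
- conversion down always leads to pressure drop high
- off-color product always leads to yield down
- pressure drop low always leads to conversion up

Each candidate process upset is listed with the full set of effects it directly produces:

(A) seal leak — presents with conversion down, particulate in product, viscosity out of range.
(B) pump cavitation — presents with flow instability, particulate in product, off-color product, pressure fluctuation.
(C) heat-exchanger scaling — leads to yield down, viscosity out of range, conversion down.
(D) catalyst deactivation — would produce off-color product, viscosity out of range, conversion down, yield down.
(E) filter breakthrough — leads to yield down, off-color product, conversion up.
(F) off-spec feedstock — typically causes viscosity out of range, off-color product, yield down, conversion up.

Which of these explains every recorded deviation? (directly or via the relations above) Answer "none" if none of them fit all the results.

Per-candidate check:
(A) seal leak — pressure fluctuation NO; conversion up NO; yield down NO; viscosity out of range yes; off-color product NO
(B) pump cavitation — pressure fluctuation yes; conversion up yes (through flow instability → pressure drop low → conversion up); yield down yes (through off-color product → yield down); viscosity out of range yes (through pressure fluctuation → viscosity out of range); off-color product yes
(C) heat-exchanger scaling — pressure fluctuation NO; conversion up NO; yield down yes; viscosity out of range yes; off-color product NO
(D) catalyst deactivation — pressure fluctuation NO; conversion up NO; yield down yes; viscosity out of range yes; off-color product yes
(E) filter breakthrough — does not account for pressure fluctuation, viscosity out of range
(F) off-spec feedstock — does not account for pressure fluctuation
Only (B) is consistent with every observation.

B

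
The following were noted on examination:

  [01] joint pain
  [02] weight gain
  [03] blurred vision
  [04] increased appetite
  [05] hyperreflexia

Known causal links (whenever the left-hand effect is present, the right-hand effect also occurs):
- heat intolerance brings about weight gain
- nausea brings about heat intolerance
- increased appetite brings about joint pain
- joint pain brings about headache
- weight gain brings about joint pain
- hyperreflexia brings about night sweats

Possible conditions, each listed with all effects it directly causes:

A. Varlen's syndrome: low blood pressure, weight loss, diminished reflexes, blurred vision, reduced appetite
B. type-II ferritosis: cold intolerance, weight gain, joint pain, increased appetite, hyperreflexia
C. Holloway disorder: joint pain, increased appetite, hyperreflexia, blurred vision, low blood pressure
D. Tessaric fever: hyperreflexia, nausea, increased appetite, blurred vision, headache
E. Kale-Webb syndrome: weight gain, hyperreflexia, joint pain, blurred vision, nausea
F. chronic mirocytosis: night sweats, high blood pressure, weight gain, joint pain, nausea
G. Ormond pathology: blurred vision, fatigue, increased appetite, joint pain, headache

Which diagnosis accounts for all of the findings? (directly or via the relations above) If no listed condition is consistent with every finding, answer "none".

D

Testing each hypothesis:
(A) Varlen's syndrome — fails on joint pain, weight gain, increased appetite, hyperreflexia (predicts weight loss, not weight gain; predicts reduced appetite, not increased appetite; predicts diminished reflexes, not hyperreflexia)
(B) type-II ferritosis — does not account for blurred vision
(C) Holloway disorder — joint pain yes; weight gain NO; blurred vision yes; increased appetite yes; hyperreflexia yes
(D) Tessaric fever — accounts for every observation (joint pain through increased appetite → joint pain)
(E) Kale-Webb syndrome — joint pain yes; weight gain yes; blurred vision yes; increased appetite NO; hyperreflexia yes
(F) chronic mirocytosis — joint pain yes; weight gain yes; blurred vision NO; increased appetite NO; hyperreflexia NO
(G) Ormond pathology — does not account for weight gain, hyperreflexia
(D) alone accounts for all the evidence.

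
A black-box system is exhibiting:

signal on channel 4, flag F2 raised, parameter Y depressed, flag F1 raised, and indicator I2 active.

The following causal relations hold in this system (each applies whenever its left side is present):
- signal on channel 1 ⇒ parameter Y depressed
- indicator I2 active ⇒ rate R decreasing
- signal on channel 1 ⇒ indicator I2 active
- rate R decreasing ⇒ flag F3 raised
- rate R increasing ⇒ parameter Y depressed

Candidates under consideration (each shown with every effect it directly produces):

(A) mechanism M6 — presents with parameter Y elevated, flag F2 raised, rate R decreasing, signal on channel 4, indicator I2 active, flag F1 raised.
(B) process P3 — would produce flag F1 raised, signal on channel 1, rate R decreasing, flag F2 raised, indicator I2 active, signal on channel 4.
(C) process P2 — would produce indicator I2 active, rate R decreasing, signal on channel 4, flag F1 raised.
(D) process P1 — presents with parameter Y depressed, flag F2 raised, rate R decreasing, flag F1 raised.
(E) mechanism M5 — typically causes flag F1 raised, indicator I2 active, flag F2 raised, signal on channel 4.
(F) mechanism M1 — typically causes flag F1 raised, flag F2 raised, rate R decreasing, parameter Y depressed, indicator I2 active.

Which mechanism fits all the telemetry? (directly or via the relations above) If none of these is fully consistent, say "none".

B

Per-candidate check:
(A) mechanism M6 — fails on parameter Y depressed (predicts parameter Y elevated, not parameter Y depressed)
(B) process P3 — accounts for every observation (parameter Y depressed by signal on channel 1 → parameter Y depressed)
(C) process P2 — signal on channel 4 match; flag F2 raised miss; parameter Y depressed miss; flag F1 raised match; indicator I2 active match
(D) process P1 — does not account for signal on channel 4, indicator I2 active
(E) mechanism M5 — signal on channel 4 match; flag F2 raised match; parameter Y depressed miss; flag F1 raised match; indicator I2 active match
(F) mechanism M1 — signal on channel 4 miss; flag F2 raised match; parameter Y depressed match; flag F1 raised match; indicator I2 active match
(B) is the only candidate with no mismatches.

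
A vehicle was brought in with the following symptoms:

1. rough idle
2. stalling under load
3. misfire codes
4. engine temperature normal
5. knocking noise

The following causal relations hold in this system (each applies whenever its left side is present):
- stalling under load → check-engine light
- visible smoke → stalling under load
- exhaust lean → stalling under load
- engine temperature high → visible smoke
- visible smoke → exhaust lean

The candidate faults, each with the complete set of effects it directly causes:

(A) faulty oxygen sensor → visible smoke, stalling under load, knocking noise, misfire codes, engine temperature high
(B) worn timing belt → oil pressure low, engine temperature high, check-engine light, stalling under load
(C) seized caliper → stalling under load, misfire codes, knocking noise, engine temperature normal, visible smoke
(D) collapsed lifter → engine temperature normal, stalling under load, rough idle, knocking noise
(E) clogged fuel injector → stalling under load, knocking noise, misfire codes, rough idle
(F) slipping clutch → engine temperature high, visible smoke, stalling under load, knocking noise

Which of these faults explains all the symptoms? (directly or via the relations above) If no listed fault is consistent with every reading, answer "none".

Per-candidate check:
(A) faulty oxygen sensor — rough idle NO; stalling under load yes; misfire codes yes; engine temperature normal NO; knocking noise yes
(B) worn timing belt — fails on rough idle, misfire codes, engine temperature normal, knocking noise (predicts engine temperature high, not engine temperature normal)
(C) seized caliper — does not account for rough idle
(D) collapsed lifter — rough idle yes; stalling under load yes; misfire codes NO; engine temperature normal yes; knocking noise yes
(E) clogged fuel injector — rough idle yes; stalling under load yes; misfire codes yes; engine temperature normal NO; knocking noise yes
(F) slipping clutch — fails on rough idle, misfire codes, engine temperature normal (predicts engine temperature high, not engine temperature normal)
None of the listed candidates fits everything.

none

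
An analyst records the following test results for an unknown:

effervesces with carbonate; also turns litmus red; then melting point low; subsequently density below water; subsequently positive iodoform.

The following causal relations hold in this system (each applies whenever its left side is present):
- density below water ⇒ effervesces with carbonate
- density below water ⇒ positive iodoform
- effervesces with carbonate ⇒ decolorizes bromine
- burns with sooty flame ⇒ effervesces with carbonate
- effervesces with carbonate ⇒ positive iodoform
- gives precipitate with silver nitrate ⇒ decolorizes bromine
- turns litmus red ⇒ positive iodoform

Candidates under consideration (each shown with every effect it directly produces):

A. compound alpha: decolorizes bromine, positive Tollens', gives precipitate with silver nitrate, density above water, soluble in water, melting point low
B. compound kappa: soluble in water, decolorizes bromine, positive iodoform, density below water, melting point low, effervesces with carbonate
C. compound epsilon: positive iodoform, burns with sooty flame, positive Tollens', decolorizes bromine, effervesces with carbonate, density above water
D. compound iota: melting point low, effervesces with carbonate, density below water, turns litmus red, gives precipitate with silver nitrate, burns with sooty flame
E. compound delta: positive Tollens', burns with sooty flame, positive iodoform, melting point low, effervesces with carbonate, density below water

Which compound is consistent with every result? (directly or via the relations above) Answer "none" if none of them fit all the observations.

Checking each candidate against the observations:
(A) compound alpha — effervesces with carbonate miss; turns litmus red miss; melting point low match; density below water miss; positive iodoform miss
(B) compound kappa — effervesces with carbonate match; turns litmus red miss; melting point low match; density below water match; positive iodoform match
(C) compound epsilon — fails on turns litmus red, melting point low, density below water (predicts density above water, not density below water)
(D) compound iota — accounts for every observation (positive iodoform via turns litmus red → positive iodoform)
(E) compound delta — effervesces with carbonate match; turns litmus red miss; melting point low match; density below water match; positive iodoform match
(D) alone accounts for all the evidence.

D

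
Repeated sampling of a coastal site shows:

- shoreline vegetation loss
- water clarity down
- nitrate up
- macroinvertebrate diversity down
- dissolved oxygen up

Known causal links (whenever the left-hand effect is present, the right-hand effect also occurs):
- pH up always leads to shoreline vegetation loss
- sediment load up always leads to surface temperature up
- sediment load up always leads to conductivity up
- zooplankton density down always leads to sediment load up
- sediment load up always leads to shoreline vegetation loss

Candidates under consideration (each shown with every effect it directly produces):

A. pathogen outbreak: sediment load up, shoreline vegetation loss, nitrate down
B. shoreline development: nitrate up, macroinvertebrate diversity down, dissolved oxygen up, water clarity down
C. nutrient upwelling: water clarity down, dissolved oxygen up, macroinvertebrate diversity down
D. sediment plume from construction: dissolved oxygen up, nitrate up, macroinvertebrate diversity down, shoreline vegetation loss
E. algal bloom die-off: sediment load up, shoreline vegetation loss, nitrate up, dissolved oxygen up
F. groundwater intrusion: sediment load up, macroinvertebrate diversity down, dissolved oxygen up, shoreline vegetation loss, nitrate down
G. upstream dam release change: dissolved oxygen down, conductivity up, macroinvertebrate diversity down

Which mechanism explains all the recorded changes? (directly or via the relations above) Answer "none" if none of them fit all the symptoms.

Per-candidate check:
(A) pathogen outbreak — shoreline vegetation loss yes; water clarity down NO; nitrate up NO; macroinvertebrate diversity down NO; dissolved oxygen up NO
(B) shoreline development — shoreline vegetation loss NO; water clarity down yes; nitrate up yes; macroinvertebrate diversity down yes; dissolved oxygen up yes
(C) nutrient upwelling — shoreline vegetation loss NO; water clarity down yes; nitrate up NO; macroinvertebrate diversity down yes; dissolved oxygen up yes
(D) sediment plume from construction — shoreline vegetation loss yes; water clarity down NO; nitrate up yes; macroinvertebrate diversity down yes; dissolved oxygen up yes
(E) algal bloom die-off — shoreline vegetation loss yes; water clarity down NO; nitrate up yes; macroinvertebrate diversity down NO; dissolved oxygen up yes
(F) groundwater intrusion — shoreline vegetation loss yes; water clarity down NO; nitrate up NO; macroinvertebrate diversity down yes; dissolved oxygen up yes
(G) upstream dam release change — shoreline vegetation loss NO; water clarity down NO; nitrate up NO; macroinvertebrate diversity down yes; dissolved oxygen up NO
Every candidate fails on at least one observation.

none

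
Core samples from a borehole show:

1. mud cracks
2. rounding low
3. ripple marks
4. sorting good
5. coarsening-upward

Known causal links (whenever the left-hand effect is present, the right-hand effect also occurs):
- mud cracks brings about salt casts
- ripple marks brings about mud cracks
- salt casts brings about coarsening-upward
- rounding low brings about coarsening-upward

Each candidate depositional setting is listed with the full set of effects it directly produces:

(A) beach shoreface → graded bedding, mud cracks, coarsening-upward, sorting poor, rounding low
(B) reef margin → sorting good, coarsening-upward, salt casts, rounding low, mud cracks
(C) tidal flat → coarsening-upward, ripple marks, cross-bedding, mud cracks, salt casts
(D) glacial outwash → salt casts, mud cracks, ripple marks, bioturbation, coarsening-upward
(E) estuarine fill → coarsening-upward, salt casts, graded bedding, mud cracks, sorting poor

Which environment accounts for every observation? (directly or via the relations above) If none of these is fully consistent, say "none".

Checking each candidate against the observations:
(A) beach shoreface — fails on ripple marks, sorting good (predicts sorting poor, not sorting good)
(B) reef margin — mud cracks +; rounding low +; ripple marks -; sorting good +; coarsening-upward +
(C) tidal flat — does not account for rounding low, sorting good
(D) glacial outwash — does not account for rounding low, sorting good
(E) estuarine fill — fails on rounding low, ripple marks, sorting good (predicts sorting poor, not sorting good)
No candidate is consistent with all observations.

none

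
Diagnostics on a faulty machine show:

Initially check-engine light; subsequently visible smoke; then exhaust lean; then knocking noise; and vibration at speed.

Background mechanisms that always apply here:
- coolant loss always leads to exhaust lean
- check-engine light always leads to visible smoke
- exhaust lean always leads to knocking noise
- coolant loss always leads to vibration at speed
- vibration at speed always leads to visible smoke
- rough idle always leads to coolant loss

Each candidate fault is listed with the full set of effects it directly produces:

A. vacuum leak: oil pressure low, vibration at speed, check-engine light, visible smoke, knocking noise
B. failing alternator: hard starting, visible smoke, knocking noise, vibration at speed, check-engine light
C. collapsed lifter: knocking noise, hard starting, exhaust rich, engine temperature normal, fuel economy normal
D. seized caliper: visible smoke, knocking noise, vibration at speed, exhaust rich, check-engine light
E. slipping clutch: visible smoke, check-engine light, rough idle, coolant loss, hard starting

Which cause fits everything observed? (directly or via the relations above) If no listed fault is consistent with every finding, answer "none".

Checking each candidate against the observations:
(A) vacuum leak — does not account for exhaust lean
(B) failing alternator — check-engine light ✓; visible smoke ✓; exhaust lean ✗; knocking noise ✓; vibration at speed ✓
(C) collapsed lifter — fails on check-engine light, visible smoke, exhaust lean, vibration at speed (predicts exhaust rich, not exhaust lean)
(D) seized caliper — fails on exhaust lean (predicts exhaust rich, not exhaust lean)
(E) slipping clutch — check-engine light ✓; visible smoke ✓; exhaust lean ✓ (by coolant loss → exhaust lean); knocking noise ✓ (by coolant loss → exhaust lean → knocking noise); vibration at speed ✓ (by coolant loss → vibration at speed)
(E) is the only candidate with no mismatches.

E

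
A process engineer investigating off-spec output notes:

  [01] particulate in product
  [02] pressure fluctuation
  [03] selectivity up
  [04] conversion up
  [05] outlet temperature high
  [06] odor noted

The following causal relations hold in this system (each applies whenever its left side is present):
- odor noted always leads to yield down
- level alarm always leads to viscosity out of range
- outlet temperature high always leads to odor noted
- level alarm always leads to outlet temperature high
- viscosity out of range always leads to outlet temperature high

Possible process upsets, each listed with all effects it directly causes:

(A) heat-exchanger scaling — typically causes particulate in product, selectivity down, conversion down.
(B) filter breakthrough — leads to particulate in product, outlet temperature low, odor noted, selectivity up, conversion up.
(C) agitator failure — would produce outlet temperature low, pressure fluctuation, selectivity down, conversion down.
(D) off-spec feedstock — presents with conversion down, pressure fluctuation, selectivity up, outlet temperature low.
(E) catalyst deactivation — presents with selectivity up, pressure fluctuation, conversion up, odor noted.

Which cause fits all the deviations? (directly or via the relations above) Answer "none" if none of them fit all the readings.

Per-candidate check:
(A) heat-exchanger scaling — fails on pressure fluctuation, selectivity up, conversion up, outlet temperature high, odor noted (predicts selectivity down, not selectivity up; predicts conversion down, not conversion up)
(B) filter breakthrough — particulate in product ✓; pressure fluctuation ✗; selectivity up ✓; conversion up ✓; outlet temperature high ✗; odor noted ✓
(C) agitator failure — fails on particulate in product, selectivity up, conversion up, outlet temperature high, odor noted (predicts selectivity down, not selectivity up; predicts conversion down, not conversion up; predicts outlet temperature low, not outlet temperature high)
(D) off-spec feedstock — fails on particulate in product, conversion up, outlet temperature high, odor noted (predicts conversion down, not conversion up; predicts outlet temperature low, not outlet temperature high)
(E) catalyst deactivation — particulate in product ✗; pressure fluctuation ✓; selectivity up ✓; conversion up ✓; outlet temperature high ✗; odor noted ✓
No candidate is consistent with all observations.

none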